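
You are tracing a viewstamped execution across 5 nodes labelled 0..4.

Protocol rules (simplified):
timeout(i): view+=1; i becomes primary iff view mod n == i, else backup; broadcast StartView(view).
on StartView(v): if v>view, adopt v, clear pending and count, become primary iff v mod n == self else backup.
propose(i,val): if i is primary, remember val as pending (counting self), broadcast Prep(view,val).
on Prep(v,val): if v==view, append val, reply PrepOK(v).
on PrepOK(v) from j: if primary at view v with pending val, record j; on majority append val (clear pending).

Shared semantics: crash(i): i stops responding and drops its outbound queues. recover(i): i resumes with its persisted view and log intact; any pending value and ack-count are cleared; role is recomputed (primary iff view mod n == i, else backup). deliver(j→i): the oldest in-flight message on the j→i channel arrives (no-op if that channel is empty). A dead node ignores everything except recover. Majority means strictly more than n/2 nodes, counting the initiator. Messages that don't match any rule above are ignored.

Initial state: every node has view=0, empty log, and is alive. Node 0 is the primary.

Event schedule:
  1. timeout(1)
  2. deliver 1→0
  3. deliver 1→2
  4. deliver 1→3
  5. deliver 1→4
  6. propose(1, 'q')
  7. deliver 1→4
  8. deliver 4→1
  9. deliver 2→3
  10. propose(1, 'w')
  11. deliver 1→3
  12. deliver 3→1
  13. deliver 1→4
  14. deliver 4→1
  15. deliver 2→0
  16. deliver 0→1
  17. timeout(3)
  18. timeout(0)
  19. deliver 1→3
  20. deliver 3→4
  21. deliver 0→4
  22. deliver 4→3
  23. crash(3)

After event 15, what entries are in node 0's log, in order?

empty

e1 timeout(1): 1[prim,v=1,-]
e2 deliver 1→0: 0[back,v=1,-]
e3 deliver 1→2: 2[back,v=1,-]
e4 deliver 1→3: 3[back,v=1,-]
e5 deliver 1→4: 4[back,v=1,-]
e6 propose(1,'q'): ·
e7 deliver 1→4: 4[back,v=1,q]
e8 deliver 4→1: ·
e9 deliver 2→3: ·
e10 propose(1,'w'): ·
e11 deliver 1→3: 3[back,v=1,q]
e12 deliver 3→1: ·
e13 deliver 1→4: 4[back,v=1,q,w]
e14 deliver 4→1: 1[prim,v=1,w]
e15 deliver 2→0: ·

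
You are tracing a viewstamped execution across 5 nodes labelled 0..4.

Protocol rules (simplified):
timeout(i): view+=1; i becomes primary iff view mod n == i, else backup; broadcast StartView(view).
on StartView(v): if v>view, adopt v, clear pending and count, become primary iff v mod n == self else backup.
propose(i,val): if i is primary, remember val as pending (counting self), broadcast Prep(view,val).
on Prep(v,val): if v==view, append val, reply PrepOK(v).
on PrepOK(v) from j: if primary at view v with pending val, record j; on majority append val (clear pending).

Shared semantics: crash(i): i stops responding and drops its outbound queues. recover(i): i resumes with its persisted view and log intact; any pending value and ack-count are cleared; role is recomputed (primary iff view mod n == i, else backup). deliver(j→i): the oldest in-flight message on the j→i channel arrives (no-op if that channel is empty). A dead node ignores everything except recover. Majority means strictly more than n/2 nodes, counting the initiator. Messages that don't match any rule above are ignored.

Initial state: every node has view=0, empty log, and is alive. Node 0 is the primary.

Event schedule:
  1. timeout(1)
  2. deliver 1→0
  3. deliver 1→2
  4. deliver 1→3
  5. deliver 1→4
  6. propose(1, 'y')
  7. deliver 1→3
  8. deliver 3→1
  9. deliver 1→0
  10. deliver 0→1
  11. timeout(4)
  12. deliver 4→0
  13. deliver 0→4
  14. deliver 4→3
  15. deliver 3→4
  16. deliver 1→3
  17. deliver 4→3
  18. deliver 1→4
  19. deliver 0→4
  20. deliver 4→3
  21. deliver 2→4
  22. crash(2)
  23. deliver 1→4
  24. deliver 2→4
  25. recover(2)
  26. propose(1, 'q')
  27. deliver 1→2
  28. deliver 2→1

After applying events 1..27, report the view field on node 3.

e1 timeout(1): 1[prim,v=1,-]
e2 deliver 1→0: 0[back,v=1,-]
e3 deliver 1→2: 2[back,v=1,-]
e4 deliver 1→3: 3[back,v=1,-]
e5 deliver 1→4: 4[back,v=1,-]
e6 propose(1,'y'): ·
e7 deliver 1→3: 3[back,v=1,y]
e8 deliver 3→1: ·
e9 deliver 1→0: 0[back,v=1,y]
e10 deliver 0→1: 1[prim,v=1,y]
e11 timeout(4): 4[back,v=2,-]
e12 deliver 4→0: 0[back,v=2,y]
e13 deliver 0→4: ·
e14 deliver 4→3: 3[back,v=2,y]
e15 deliver 3→4: ·
e16 deliver 1→3: ·
e17 deliver 4→3: ·
e18 deliver 1→4: ·
e19 deliver 0→4: ·
e20 deliver 4→3: ·
e21 deliver 2→4: ·
e22 crash(2): 2[✗back,v=1,-]
e23 deliver 1→4: ·
e24 deliver 2→4: ·
e25 recover(2): 2[back,v=1,-]
e26 propose(1,'q'): ·
e27 deliver 1→2: 2[back,v=1,y]

2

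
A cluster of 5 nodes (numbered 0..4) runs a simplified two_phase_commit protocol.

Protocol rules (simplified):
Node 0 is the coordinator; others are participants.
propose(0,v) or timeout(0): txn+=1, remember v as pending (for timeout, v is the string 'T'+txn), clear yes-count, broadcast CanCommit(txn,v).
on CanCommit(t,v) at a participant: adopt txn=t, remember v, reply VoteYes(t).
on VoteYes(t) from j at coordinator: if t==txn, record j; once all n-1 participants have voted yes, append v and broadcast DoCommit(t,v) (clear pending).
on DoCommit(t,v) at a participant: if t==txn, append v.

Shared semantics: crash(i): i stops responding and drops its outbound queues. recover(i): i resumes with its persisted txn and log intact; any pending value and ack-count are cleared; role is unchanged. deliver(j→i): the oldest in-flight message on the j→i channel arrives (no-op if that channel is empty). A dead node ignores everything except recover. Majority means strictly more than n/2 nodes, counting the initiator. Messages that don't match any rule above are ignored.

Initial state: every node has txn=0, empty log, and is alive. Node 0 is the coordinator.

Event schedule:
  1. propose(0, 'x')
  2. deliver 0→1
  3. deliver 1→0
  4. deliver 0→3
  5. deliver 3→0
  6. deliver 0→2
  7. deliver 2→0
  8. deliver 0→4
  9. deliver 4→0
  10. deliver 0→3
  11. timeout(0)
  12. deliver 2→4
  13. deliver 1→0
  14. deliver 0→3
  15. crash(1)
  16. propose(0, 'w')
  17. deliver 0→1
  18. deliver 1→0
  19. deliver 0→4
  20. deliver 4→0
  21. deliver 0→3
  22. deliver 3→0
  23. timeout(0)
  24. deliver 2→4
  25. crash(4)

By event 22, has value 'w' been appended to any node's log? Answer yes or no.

no

step 1 propose(0,'x'): 0={coor,t=1,log=-}
step 2 deliver 0→1: 1={part,t=1,log=-}
step 3 deliver 1→0: —
step 4 deliver 0→3: 3={part,t=1,log=-}
step 5 deliver 3→0: —
step 6 deliver 0→2: 2={part,t=1,log=-}
step 7 deliver 2→0: —
step 8 deliver 0→4: 4={part,t=1,log=-}
step 9 deliver 4→0: 0={coor,t=1,log=x}
step 10 deliver 0→3: 3={part,t=1,log=x}
step 11 timeout(0): 0={coor,t=2,log=x}
step 12 deliver 2→4: —
step 13 deliver 1→0: —
step 14 deliver 0→3: 3={part,t=2,log=x}
step 15 crash(1): 1={✗part,t=1,log=-}
step 16 propose(0,'w'): 0={coor,t=3,log=x}
step 17 deliver 0→1: —
step 18 deliver 1→0: —
step 19 deliver 0→4: 4={part,t=1,log=x}
step 20 deliver 4→0: —
step 21 deliver 0→3: 3={part,t=3,log=x}
step 22 deliver 3→0: —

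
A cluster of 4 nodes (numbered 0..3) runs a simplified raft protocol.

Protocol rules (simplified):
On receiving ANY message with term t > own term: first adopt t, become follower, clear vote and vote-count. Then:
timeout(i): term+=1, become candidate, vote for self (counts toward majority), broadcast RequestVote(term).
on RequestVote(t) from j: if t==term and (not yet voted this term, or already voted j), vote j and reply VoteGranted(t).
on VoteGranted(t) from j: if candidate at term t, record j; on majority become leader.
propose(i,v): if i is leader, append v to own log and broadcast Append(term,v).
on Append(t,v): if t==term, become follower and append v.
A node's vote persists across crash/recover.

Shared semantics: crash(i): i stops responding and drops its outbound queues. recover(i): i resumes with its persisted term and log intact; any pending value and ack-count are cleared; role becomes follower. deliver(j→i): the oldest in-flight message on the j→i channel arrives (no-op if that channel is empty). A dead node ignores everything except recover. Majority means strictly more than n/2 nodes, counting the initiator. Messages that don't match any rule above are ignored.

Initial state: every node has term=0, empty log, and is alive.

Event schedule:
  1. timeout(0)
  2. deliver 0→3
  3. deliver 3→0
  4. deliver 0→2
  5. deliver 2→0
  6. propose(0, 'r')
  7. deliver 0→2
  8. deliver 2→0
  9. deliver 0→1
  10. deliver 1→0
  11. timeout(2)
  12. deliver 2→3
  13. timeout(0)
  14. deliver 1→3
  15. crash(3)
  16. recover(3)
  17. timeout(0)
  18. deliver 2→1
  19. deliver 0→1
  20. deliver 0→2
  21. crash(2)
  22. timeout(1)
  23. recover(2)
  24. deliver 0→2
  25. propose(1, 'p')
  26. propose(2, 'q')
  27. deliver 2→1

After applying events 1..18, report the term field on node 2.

e1 timeout(0): 0[cand,t=1,-]
e2 deliver 0→3: 3[foll,t=1,-]
e3 deliver 3→0: ·
e4 deliver 0→2: 2[foll,t=1,-]
e5 deliver 2→0: 0[lead,t=1,-]
e6 propose(0,'r'): 0[lead,t=1,r]
e7 deliver 0→2: 2[foll,t=1,r]
e8 deliver 2→0: ·
e9 deliver 0→1: 1[foll,t=1,-]
e10 deliver 1→0: ·
e11 timeout(2): 2[cand,t=2,r]
e12 deliver 2→3: 3[foll,t=2,-]
e13 timeout(0): 0[cand,t=2,r]
e14 deliver 1→3: ·
e15 crash(3): 3[✗foll,t=2,-]
e16 recover(3): 3[foll,t=2,-]
e17 timeout(0): 0[cand,t=3,r]
e18 deliver 2→1: 1[foll,t=2,-]

2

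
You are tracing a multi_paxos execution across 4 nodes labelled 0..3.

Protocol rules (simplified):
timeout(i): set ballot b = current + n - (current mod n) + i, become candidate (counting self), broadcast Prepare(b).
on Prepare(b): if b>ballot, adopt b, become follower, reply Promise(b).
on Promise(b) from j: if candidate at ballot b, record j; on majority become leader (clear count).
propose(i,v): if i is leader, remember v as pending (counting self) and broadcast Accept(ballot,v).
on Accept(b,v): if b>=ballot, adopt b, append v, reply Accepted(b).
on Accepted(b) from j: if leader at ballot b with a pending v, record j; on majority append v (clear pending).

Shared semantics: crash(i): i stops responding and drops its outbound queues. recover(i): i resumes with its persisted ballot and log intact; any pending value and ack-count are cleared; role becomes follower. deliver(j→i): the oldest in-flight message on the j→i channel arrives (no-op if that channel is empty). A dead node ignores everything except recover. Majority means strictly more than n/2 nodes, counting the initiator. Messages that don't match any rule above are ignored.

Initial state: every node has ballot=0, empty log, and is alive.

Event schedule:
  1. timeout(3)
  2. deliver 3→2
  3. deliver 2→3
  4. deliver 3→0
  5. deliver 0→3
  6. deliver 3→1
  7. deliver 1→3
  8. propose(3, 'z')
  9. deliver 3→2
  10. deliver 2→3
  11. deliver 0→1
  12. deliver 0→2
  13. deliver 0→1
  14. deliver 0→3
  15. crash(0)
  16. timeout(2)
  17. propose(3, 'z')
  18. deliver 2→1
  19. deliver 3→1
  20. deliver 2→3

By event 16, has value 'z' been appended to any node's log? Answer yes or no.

yes

1. timeout(3):  <3:cand b7 ->
2. deliver 3→2:  <2:foll b7 ->
3. deliver 2→3:  nop
4. deliver 3→0:  <0:foll b7 ->
5. deliver 0→3:  <3:lead b7 ->
6. deliver 3→1:  <1:foll b7 ->
7. deliver 1→3:  nop
8. propose(3,'z'):  nop
9. deliver 3→2:  <2:foll b7 z>
10. deliver 2→3:  nop
11. deliver 0→1:  nop
12. deliver 0→2:  nop
13. deliver 0→1:  nop
14. deliver 0→3:  nop
15. crash(0):  <0:✗foll b7 ->
16. timeout(2):  <2:cand b10 z>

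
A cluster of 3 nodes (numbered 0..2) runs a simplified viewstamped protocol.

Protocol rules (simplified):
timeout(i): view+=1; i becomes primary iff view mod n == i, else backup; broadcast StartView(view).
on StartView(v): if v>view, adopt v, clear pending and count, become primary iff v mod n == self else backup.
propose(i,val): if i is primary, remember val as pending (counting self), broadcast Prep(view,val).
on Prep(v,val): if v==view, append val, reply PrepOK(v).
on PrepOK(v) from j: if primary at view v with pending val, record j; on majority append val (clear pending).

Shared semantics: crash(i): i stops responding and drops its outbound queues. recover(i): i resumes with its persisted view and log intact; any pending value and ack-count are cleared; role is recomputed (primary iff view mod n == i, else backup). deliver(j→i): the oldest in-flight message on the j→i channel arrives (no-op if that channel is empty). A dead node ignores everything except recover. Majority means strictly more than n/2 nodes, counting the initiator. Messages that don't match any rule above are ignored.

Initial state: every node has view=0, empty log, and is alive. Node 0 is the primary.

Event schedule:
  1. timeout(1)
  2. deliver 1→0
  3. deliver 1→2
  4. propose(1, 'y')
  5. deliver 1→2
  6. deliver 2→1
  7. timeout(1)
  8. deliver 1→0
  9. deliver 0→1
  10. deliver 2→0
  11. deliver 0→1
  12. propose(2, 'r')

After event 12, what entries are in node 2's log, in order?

step 1 timeout(1): 1={prim,v=1,log=-}
step 2 deliver 1→0: 0={back,v=1,log=-}
step 3 deliver 1→2: 2={back,v=1,log=-}
step 4 propose(1,'y'): —
step 5 deliver 1→2: 2={back,v=1,log=y}
step 6 deliver 2→1: 1={prim,v=1,log=y}
step 7 timeout(1): 1={back,v=2,log=y}
step 8 deliver 1→0: 0={back,v=1,log=y}
step 9 deliver 0→1: —
step 10 deliver 2→0: —
step 11 deliver 0→1: —
step 12 propose(2,'r'): —

y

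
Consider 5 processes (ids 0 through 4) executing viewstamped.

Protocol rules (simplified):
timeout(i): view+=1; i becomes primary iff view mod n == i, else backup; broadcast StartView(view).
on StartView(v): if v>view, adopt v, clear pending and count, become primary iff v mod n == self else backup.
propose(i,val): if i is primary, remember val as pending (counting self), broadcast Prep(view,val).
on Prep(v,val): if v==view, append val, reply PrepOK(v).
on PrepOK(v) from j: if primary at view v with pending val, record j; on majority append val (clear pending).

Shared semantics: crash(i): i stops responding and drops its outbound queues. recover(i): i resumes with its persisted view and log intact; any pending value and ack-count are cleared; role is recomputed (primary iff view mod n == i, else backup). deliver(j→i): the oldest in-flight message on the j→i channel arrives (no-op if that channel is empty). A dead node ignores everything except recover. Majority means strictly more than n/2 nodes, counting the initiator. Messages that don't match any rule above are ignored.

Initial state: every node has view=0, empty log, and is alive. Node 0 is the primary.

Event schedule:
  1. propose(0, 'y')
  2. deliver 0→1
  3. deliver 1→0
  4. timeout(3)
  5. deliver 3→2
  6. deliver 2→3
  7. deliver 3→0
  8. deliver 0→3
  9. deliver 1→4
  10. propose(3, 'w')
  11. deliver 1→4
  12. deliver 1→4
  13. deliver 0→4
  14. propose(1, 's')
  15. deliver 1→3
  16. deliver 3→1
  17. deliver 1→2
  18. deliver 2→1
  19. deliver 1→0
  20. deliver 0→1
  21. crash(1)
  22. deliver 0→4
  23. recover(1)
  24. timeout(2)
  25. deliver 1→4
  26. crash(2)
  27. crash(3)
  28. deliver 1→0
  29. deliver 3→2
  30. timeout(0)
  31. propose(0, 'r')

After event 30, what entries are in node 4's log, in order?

y

1. propose(0,'y'):  nop
2. deliver 0→1:  <1:back v0 y>
3. deliver 1→0:  nop
4. timeout(3):  <3:back v1 ->
5. deliver 3→2:  <2:back v1 ->
6. deliver 2→3:  nop
7. deliver 3→0:  <0:back v1 ->
8. deliver 0→3:  nop
9. deliver 1→4:  nop
10. propose(3,'w'):  nop
11. deliver 1→4:  nop
12. deliver 1→4:  nop
13. deliver 0→4:  <4:back v0 y>
14. propose(1,'s'):  nop
15. deliver 1→3:  nop
16. deliver 3→1:  <1:prim v1 y>
17. deliver 1→2:  nop
18. deliver 2→1:  nop
19. deliver 1→0:  nop
20. deliver 0→1:  nop
21. crash(1):  <1:✗prim v1 y>
22. deliver 0→4:  nop
23. recover(1):  <1:prim v1 y>
24. timeout(2):  <2:prim v2 ->
25. deliver 1→4:  nop
26. crash(2):  <2:✗prim v2 ->
27. crash(3):  <3:✗back v1 ->
28. deliver 1→0:  nop
29. deliver 3→2:  nop
30. timeout(0):  <0:back v2 ->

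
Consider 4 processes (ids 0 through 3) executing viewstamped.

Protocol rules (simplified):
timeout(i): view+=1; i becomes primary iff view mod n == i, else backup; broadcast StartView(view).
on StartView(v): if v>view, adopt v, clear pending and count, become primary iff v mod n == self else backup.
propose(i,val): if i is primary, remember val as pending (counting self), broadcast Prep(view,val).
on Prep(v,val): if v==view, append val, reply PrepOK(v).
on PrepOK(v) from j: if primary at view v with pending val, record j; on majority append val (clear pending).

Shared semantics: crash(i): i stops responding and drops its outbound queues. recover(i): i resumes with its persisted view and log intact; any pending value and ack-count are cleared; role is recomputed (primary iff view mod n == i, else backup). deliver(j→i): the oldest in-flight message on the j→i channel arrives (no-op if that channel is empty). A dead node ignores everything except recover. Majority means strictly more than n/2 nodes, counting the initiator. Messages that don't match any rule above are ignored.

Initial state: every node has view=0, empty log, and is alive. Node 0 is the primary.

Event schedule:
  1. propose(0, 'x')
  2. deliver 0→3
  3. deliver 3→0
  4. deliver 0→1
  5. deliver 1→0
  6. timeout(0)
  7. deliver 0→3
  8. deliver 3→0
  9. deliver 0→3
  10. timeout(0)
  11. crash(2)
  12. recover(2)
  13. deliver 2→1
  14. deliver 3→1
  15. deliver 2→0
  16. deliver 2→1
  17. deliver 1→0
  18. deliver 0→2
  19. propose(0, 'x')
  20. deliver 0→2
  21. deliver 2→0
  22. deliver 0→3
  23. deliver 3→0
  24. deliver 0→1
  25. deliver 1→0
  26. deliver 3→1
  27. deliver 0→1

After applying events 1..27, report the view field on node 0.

2

e1 propose(0,'x'): ·
e2 deliver 0→3: 3[back,v=0,x]
e3 deliver 3→0: ·
e4 deliver 0→1: 1[back,v=0,x]
e5 deliver 1→0: 0[prim,v=0,x]
e6 timeout(0): 0[back,v=1,x]
e7 deliver 0→3: 3[back,v=1,x]
e8 deliver 3→0: ·
e9 deliver 0→3: ·
e10 timeout(0): 0[back,v=2,x]
e11 crash(2): 2[✗back,v=0,-]
e12 recover(2): 2[back,v=0,-]
e13 deliver 2→1: ·
e14 deliver 3→1: ·
e15 deliver 2→0: ·
e16 deliver 2→1: ·
e17 deliver 1→0: ·
e18 deliver 0→2: 2[back,v=0,x]
e19 propose(0,'x'): ·
e20 deliver 0→2: 2[back,v=1,x]
e21 deliver 2→0: ·
e22 deliver 0→3: 3[back,v=2,x]
e23 deliver 3→0: ·
e24 deliver 0→1: 1[prim,v=1,x]
e25 deliver 1→0: ·
e26 deliver 3→1: ·
e27 deliver 0→1: 1[back,v=2,x]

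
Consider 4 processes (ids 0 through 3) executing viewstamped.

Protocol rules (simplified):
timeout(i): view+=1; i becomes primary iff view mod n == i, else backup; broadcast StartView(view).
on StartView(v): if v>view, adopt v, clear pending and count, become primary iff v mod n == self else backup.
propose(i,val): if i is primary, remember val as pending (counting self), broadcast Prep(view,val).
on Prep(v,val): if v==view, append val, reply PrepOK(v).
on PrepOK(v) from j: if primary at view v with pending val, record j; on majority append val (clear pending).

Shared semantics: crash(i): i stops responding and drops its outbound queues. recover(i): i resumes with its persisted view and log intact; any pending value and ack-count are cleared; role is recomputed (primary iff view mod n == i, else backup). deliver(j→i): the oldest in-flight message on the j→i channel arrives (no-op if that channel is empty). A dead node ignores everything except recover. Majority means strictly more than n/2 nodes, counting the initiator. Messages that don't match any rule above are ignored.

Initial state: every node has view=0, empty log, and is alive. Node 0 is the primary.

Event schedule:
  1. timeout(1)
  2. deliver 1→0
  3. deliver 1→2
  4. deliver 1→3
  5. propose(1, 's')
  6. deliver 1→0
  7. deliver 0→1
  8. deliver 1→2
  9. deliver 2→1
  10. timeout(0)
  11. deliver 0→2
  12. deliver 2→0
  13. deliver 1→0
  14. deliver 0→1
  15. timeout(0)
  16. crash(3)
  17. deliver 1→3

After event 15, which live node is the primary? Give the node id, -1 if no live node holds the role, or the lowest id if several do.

after 1 — timeout(1): n1:prim/v1/[-]
after 2 — deliver 1→0: n0:back/v1/[-]
after 3 — deliver 1→2: n2:back/v1/[-]
after 4 — deliver 1→3: n3:back/v1/[-]
after 5 — propose(1,'s'): ·
after 6 — deliver 1→0: n0:back/v1/[s]
after 7 — deliver 0→1: ·
after 8 — deliver 1→2: n2:back/v1/[s]
after 9 — deliver 2→1: n1:prim/v1/[s]
after 10 — timeout(0): n0:back/v2/[s]
after 11 — deliver 0→2: n2:prim/v2/[s]
after 12 — deliver 2→0: ·
after 13 — deliver 1→0: ·
after 14 — deliver 0→1: n1:back/v2/[s]
after 15 — timeout(0): n0:back/v3/[s]

2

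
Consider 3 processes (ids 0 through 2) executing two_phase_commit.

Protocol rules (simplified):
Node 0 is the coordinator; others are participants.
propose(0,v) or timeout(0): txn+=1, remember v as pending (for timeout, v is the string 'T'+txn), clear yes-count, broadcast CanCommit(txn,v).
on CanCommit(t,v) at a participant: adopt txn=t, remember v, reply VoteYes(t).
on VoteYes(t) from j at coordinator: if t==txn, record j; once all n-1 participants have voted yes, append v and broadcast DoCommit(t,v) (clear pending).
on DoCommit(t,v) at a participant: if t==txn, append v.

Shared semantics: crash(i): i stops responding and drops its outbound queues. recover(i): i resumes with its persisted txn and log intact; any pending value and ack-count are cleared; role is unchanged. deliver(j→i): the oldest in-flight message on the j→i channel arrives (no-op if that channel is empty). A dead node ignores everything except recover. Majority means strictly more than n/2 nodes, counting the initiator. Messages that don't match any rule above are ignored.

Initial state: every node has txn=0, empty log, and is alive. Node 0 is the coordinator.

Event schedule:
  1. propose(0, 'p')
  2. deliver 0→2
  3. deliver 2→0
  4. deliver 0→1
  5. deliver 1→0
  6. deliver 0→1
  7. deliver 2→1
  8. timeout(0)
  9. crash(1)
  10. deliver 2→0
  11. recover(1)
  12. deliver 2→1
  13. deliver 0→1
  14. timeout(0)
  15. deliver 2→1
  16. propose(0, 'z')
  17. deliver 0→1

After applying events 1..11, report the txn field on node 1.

1

1. propose(0,'p'):  <0:coor t1 ->
2. deliver 0→2:  <2:part t1 ->
3. deliver 2→0:  nop
4. deliver 0→1:  <1:part t1 ->
5. deliver 1→0:  <0:coor t1 p>
6. deliver 0→1:  <1:part t1 p>
7. deliver 2→1:  nop
8. timeout(0):  <0:coor t2 p>
9. crash(1):  <1:✗part t1 p>
10. deliver 2→0:  nop
11. recover(1):  <1:part t1 p>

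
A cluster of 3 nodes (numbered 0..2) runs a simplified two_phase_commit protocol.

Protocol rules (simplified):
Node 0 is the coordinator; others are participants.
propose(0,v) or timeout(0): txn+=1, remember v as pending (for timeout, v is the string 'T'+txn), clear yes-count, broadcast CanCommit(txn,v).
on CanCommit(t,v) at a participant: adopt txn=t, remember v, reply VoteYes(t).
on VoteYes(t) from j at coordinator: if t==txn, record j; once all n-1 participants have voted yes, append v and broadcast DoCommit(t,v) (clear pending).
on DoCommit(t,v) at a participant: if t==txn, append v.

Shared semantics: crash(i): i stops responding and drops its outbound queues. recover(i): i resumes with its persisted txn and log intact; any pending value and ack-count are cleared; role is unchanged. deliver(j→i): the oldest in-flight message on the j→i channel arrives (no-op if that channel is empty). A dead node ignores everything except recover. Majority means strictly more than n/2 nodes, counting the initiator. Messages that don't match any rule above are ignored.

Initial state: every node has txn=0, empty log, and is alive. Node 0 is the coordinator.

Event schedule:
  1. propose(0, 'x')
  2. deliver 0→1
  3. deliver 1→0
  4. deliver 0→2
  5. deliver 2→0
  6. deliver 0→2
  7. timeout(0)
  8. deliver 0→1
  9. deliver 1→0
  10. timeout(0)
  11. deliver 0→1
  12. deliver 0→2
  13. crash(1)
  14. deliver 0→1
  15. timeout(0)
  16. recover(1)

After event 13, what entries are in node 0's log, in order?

x

1. propose(0,'x'):  <0:coor t1 ->
2. deliver 0→1:  <1:part t1 ->
3. deliver 1→0:  nop
4. deliver 0→2:  <2:part t1 ->
5. deliver 2→0:  <0:coor t1 x>
6. deliver 0→2:  <2:part t1 x>
7. timeout(0):  <0:coor t2 x>
8. deliver 0→1:  <1:part t1 x>
9. deliver 1→0:  nop
10. timeout(0):  <0:coor t3 x>
11. deliver 0→1:  <1:part t2 x>
12. deliver 0→2:  <2:part t2 x>
13. crash(1):  <1:✗part t2 x>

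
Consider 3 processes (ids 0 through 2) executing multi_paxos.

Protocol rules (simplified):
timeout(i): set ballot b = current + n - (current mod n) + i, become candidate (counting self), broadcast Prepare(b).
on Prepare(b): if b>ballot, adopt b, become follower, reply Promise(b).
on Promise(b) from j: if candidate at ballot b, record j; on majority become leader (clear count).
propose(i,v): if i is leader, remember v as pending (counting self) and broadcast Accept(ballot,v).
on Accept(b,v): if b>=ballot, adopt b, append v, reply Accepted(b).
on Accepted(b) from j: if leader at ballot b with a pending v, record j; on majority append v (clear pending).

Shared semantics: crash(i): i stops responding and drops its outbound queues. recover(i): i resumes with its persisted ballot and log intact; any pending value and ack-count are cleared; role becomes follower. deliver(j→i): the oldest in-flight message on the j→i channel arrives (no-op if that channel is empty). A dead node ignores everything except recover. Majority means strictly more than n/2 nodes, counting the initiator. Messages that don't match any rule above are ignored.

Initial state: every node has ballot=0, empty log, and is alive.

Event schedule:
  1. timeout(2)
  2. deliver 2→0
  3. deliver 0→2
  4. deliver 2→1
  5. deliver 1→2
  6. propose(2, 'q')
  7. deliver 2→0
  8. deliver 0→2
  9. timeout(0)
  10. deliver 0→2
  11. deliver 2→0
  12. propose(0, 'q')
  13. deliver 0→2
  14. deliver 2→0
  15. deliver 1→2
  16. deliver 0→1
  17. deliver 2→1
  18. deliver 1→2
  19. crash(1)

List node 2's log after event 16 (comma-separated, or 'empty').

step 1 timeout(2): 2={cand,b=5,log=-}
step 2 deliver 2→0: 0={foll,b=5,log=-}
step 3 deliver 0→2: 2={lead,b=5,log=-}
step 4 deliver 2→1: 1={foll,b=5,log=-}
step 5 deliver 1→2: —
step 6 propose(2,'q'): —
step 7 deliver 2→0: 0={foll,b=5,log=q}
step 8 deliver 0→2: 2={lead,b=5,log=q}
step 9 timeout(0): 0={cand,b=6,log=q}
step 10 deliver 0→2: 2={foll,b=6,log=q}
step 11 deliver 2→0: 0={lead,b=6,log=q}
step 12 propose(0,'q'): —
step 13 deliver 0→2: 2={foll,b=6,log=q,q}
step 14 deliver 2→0: 0={lead,b=6,log=q,q}
step 15 deliver 1→2: —
step 16 deliver 0→1: 1={foll,b=6,log=-}

q,q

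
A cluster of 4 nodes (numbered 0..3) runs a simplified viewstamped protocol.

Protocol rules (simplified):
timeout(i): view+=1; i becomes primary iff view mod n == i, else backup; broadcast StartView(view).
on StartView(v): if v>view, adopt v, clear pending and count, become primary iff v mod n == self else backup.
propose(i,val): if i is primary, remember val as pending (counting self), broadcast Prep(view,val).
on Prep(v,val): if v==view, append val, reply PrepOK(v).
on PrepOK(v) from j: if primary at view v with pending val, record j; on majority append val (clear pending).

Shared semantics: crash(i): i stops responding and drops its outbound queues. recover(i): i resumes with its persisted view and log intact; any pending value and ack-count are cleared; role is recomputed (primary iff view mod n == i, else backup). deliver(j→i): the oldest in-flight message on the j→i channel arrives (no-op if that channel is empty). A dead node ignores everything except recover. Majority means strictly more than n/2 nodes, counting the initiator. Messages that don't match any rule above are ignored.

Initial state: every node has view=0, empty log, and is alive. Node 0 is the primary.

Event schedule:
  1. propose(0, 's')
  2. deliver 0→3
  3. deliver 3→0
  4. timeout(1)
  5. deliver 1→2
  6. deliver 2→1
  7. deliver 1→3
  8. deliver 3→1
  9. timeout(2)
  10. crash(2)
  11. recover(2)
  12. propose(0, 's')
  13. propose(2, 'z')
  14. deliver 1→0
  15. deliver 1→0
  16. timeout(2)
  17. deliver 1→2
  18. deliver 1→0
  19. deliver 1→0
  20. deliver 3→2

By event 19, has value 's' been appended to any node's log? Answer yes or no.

yes

1. propose(0,'s'):  nop
2. deliver 0→3:  <3:back v0 s>
3. deliver 3→0:  nop
4. timeout(1):  <1:prim v1 ->
5. deliver 1→2:  <2:back v1 ->
6. deliver 2→1:  nop
7. deliver 1→3:  <3:back v1 s>
8. deliver 3→1:  nop
9. timeout(2):  <2:prim v2 ->
10. crash(2):  <2:✗prim v2 ->
11. recover(2):  <2:prim v2 ->
12. propose(0,'s'):  nop
13. propose(2,'z'):  nop
14. deliver 1→0:  <0:back v1 ->
15. deliver 1→0:  nop
16. timeout(2):  <2:back v3 ->
17. deliver 1→2:  nop
18. deliver 1→0:  nop
19. deliver 1→0:  nop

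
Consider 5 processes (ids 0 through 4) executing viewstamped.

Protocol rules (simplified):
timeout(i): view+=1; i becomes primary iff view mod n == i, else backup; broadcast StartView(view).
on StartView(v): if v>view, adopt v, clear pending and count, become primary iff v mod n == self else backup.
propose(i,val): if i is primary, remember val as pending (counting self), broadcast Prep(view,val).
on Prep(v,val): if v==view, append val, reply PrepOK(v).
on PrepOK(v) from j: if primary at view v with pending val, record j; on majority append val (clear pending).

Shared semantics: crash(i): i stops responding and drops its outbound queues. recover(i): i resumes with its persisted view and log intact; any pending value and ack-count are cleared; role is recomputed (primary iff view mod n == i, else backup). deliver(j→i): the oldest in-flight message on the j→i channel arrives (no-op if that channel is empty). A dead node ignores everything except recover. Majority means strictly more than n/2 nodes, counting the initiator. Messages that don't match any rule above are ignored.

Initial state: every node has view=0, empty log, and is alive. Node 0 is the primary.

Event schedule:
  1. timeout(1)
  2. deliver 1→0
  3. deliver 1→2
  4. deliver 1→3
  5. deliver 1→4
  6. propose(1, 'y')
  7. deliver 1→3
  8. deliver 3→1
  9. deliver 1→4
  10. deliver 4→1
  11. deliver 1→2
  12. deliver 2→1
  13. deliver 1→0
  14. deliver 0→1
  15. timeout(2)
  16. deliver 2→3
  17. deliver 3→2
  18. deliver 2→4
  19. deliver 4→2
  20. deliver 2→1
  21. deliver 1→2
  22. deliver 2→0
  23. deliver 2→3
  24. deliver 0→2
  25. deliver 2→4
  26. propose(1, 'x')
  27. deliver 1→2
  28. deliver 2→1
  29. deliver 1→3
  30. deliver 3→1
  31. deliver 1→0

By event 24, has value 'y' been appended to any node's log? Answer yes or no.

yes

[1] timeout(1) → N1(prim v1 [-])
[2] deliver 1→0 → N0(back v1 [-])
[3] deliver 1→2 → N2(back v1 [-])
[4] deliver 1→3 → N3(back v1 [-])
[5] deliver 1→4 → N4(back v1 [-])
[6] propose(1,'y') → ∅
[7] deliver 1→3 → N3(back v1 [y])
[8] deliver 3→1 → ∅
[9] deliver 1→4 → N4(back v1 [y])
[10] deliver 4→1 → N1(prim v1 [y])
[11] deliver 1→2 → N2(back v1 [y])
[12] deliver 2→1 → ∅
[13] deliver 1→0 → N0(back v1 [y])
[14] deliver 0→1 → ∅
[15] timeout(2) → N2(prim v2 [y])
[16] deliver 2→3 → N3(back v2 [y])
[17] deliver 3→2 → ∅
[18] deliver 2→4 → N4(back v2 [y])
[19] deliver 4→2 → ∅
[20] deliver 2→1 → N1(back v2 [y])
[21] deliver 1→2 → ∅
[22] deliver 2→0 → N0(back v2 [y])
[23] deliver 2→3 → ∅
[24] deliver 0→2 → ∅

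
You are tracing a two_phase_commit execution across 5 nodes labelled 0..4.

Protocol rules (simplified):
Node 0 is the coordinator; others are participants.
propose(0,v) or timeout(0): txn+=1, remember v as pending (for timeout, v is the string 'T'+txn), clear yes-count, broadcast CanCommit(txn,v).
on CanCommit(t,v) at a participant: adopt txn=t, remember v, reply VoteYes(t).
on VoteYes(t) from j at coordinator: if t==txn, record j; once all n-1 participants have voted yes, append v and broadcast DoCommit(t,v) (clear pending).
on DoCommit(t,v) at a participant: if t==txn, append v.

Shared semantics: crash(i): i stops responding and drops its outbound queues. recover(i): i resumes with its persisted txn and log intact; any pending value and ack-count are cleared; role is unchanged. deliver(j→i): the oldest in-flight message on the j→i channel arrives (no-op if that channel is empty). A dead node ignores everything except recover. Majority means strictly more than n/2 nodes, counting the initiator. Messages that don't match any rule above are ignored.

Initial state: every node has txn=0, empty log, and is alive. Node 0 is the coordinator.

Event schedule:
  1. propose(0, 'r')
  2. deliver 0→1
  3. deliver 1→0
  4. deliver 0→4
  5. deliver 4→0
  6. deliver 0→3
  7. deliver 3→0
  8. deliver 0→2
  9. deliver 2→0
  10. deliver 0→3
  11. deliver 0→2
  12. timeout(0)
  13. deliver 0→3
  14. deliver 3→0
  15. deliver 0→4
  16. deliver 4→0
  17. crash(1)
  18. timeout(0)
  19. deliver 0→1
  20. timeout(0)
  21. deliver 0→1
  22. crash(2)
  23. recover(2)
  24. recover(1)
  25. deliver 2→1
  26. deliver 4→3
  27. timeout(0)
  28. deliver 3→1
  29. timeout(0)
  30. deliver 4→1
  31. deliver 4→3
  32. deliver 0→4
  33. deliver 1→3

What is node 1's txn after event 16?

1

e1 propose(0,'r'): 0[coor,t=1,-]
e2 deliver 0→1: 1[part,t=1,-]
e3 deliver 1→0: ·
e4 deliver 0→4: 4[part,t=1,-]
e5 deliver 4→0: ·
e6 deliver 0→3: 3[part,t=1,-]
e7 deliver 3→0: ·
e8 deliver 0→2: 2[part,t=1,-]
e9 deliver 2→0: 0[coor,t=1,r]
e10 deliver 0→3: 3[part,t=1,r]
e11 deliver 0→2: 2[part,t=1,r]
e12 timeout(0): 0[coor,t=2,r]
e13 deliver 0→3: 3[part,t=2,r]
e14 deliver 3→0: ·
e15 deliver 0→4: 4[part,t=1,r]
e16 deliver 4→0: ·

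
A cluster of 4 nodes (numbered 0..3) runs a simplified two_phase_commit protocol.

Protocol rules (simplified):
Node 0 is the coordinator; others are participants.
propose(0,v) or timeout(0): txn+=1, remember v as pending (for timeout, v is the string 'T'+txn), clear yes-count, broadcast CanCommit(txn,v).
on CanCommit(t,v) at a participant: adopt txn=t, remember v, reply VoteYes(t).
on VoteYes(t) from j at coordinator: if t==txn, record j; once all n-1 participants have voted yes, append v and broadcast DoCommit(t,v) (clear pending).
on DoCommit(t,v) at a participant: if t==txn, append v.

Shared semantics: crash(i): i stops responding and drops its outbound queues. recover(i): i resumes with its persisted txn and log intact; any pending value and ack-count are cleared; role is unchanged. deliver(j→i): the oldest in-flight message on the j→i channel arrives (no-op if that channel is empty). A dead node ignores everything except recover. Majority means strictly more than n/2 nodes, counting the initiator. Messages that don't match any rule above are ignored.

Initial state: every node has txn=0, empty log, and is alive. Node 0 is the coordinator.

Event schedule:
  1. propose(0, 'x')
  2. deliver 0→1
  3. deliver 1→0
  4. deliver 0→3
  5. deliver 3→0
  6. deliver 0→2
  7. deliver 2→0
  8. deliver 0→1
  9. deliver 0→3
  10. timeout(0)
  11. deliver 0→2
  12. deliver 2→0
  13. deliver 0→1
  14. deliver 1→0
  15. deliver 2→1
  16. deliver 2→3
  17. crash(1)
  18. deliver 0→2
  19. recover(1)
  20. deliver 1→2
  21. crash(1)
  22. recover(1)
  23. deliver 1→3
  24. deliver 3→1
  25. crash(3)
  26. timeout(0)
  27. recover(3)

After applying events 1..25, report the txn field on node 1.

2

step 1 propose(0,'x'): 0={coor,t=1,log=-}
step 2 deliver 0→1: 1={part,t=1,log=-}
step 3 deliver 1→0: —
step 4 deliver 0→3: 3={part,t=1,log=-}
step 5 deliver 3→0: —
step 6 deliver 0→2: 2={part,t=1,log=-}
step 7 deliver 2→0: 0={coor,t=1,log=x}
step 8 deliver 0→1: 1={part,t=1,log=x}
step 9 deliver 0→3: 3={part,t=1,log=x}
step 10 timeout(0): 0={coor,t=2,log=x}
step 11 deliver 0→2: 2={part,t=1,log=x}
step 12 deliver 2→0: —
step 13 deliver 0→1: 1={part,t=2,log=x}
step 14 deliver 1→0: —
step 15 deliver 2→1: —
step 16 deliver 2→3: —
step 17 crash(1): 1={✗part,t=2,log=x}
step 18 deliver 0→2: 2={part,t=2,log=x}
step 19 recover(1): 1={part,t=2,log=x}
step 20 deliver 1→2: —
step 21 crash(1): 1={✗part,t=2,log=x}
step 22 recover(1): 1={part,t=2,log=x}
step 23 deliver 1→3: —
step 24 deliver 3→1: —
step 25 crash(3): 3={✗part,t=1,log=x}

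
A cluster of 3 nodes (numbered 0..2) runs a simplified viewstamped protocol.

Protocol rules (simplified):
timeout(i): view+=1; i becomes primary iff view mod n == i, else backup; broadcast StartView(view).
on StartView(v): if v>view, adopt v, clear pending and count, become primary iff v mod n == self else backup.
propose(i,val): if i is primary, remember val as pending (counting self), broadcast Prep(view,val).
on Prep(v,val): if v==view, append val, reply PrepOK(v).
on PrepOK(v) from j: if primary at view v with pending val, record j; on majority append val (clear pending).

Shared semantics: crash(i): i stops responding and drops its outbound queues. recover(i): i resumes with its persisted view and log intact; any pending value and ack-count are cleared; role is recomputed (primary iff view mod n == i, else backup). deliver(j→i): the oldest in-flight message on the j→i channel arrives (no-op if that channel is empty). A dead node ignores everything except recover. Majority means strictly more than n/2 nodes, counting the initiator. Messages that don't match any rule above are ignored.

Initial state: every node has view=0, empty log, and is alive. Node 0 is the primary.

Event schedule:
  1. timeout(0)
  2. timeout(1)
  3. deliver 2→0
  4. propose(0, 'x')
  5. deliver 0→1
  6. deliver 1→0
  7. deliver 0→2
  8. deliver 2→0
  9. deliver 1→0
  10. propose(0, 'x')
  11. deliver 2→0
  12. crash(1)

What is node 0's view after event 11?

e1 timeout(0): 0[back,v=1,-]
e2 timeout(1): 1[prim,v=1,-]
e3 deliver 2→0: ·
e4 propose(0,'x'): ·
e5 deliver 0→1: ·
e6 deliver 1→0: ·
e7 deliver 0→2: 2[back,v=1,-]
e8 deliver 2→0: ·
e9 deliver 1→0: ·
e10 propose(0,'x'): ·
e11 deliver 2→0: ·

1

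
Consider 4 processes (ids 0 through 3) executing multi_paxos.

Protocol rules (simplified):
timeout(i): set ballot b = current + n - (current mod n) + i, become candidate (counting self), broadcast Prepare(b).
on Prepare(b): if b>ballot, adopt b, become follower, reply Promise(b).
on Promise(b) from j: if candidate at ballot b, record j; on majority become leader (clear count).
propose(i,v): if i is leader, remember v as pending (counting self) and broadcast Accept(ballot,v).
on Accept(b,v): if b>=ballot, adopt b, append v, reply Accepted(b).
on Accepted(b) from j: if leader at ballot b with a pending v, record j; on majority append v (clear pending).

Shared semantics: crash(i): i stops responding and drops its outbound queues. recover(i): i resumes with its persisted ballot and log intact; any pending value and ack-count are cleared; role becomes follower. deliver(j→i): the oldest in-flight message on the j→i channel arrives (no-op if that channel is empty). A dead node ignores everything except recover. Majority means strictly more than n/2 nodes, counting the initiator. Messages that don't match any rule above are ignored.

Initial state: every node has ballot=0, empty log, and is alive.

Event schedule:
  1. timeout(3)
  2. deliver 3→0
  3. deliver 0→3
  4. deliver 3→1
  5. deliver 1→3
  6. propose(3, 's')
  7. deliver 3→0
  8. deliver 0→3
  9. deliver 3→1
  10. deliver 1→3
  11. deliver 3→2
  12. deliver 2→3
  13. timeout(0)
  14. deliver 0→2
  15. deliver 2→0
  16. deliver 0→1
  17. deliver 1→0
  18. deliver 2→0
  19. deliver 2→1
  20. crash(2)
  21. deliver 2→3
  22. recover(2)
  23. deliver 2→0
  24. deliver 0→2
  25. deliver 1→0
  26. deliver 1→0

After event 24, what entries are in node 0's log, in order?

1. timeout(3):  <3:cand b7 ->
2. deliver 3→0:  <0:foll b7 ->
3. deliver 0→3:  nop
4. deliver 3→1:  <1:foll b7 ->
5. deliver 1→3:  <3:lead b7 ->
6. propose(3,'s'):  nop
7. deliver 3→0:  <0:foll b7 s>
8. deliver 0→3:  nop
9. deliver 3→1:  <1:foll b7 s>
10. deliver 1→3:  <3:lead b7 s>
11. deliver 3→2:  <2:foll b7 ->
12. deliver 2→3:  nop
13. timeout(0):  <0:cand b8 s>
14. deliver 0→2:  <2:foll b8 ->
15. deliver 2→0:  nop
16. deliver 0→1:  <1:foll b8 s>
17. deliver 1→0:  <0:lead b8 s>
18. deliver 2→0:  nop
19. deliver 2→1:  nop
20. crash(2):  <2:✗foll b8 ->
21. deliver 2→3:  nop
22. recover(2):  <2:foll b8 ->
23. deliver 2→0:  nop
24. deliver 0→2:  nop

s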